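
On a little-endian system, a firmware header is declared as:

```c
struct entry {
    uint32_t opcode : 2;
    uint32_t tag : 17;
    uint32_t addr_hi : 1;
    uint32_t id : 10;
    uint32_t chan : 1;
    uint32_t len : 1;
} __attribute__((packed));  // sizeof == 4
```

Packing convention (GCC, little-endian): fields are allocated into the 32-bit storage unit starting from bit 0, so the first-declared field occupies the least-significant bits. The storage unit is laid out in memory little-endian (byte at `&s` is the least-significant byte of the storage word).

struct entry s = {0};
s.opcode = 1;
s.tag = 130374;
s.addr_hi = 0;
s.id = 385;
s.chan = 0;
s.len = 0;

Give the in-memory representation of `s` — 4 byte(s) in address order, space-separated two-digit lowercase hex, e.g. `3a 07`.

opcode (2b) val=1 bits=0x1 at bit 0: 0x00000001
tag (17b) val=130374 bits=0x1fd46 at bit 2: 0x0007f519
addr_hi (1b) val=0 bits=0x0 at bit 19: 0x0007f519
id (10b) val=385 bits=0x181 at bit 20: 0x1817f519
chan (1b) val=0 bits=0x0 at bit 30: 0x1817f519
len (1b) val=0 bits=0x0 at bit 31: 0x1817f519
word = 0x1817f519 → little-endian bytes:
  [0]=0x19  [1]=0xf5  [2]=0x17  [3]=0x18

19 f5 17 18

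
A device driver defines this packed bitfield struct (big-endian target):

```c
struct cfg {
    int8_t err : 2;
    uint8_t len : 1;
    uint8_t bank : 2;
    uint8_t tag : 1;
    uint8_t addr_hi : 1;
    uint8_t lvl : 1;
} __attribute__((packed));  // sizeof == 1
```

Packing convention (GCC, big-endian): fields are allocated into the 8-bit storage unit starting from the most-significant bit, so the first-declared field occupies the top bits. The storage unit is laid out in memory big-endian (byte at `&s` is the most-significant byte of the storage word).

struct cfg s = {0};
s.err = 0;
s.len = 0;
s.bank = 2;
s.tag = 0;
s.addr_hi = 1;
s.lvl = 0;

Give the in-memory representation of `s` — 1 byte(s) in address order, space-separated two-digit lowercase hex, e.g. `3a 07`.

12

err:2 = 0 → 0x0 << 6 → word 0x00
len:1 = 0 → 0x0 << 5 → word 0x00
bank:2 = 2 → 0x2 << 3 → word 0x10
tag:1 = 0 → 0x0 << 2 → word 0x10
addr_hi:1 = 1 → 0x1 << 1 → word 0x12
lvl:1 = 0 → 0x0 << 0 → word 0x12
word = 0x12 → big-endian bytes:
  [0]=0x12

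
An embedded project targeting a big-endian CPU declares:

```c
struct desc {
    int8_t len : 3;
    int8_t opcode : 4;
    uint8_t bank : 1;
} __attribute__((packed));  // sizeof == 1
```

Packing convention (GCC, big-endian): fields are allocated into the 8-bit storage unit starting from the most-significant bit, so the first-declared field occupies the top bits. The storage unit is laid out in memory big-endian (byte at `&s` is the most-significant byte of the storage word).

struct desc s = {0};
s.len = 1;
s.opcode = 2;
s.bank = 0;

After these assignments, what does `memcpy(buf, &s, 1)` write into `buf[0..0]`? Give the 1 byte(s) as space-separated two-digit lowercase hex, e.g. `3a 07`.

24

len:3 = 1 → 0x1 << 5 → word 0x20
opcode:4 = 2 → 0x2 << 1 → word 0x24
bank:1 = 0 → 0x0 << 0 → word 0x24
word = 0x24 → big-endian bytes:
  [0]=0x24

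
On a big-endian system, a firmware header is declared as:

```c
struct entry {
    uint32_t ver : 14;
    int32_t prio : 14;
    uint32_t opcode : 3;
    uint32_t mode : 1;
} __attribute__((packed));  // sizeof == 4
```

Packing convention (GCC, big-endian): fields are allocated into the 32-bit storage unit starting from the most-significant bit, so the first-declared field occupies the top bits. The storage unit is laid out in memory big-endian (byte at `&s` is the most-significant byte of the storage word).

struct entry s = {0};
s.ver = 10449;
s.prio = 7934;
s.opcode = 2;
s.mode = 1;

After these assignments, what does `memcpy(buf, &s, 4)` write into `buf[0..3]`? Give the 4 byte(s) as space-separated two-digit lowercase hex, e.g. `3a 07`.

ver:14 = 10449 → 0x28d1 << 18 → word 0xa3440000
prio:14 = 7934 → 0x1efe << 4 → word 0xa345efe0
opcode:3 = 2 → 0x2 << 1 → word 0xa345efe4
mode:1 = 1 → 0x1 << 0 → word 0xa345efe5
word = 0xa345efe5 → big-endian bytes:
  [0]=0xa3  [1]=0x45  [2]=0xef  [3]=0xe5

a3 45 ef e5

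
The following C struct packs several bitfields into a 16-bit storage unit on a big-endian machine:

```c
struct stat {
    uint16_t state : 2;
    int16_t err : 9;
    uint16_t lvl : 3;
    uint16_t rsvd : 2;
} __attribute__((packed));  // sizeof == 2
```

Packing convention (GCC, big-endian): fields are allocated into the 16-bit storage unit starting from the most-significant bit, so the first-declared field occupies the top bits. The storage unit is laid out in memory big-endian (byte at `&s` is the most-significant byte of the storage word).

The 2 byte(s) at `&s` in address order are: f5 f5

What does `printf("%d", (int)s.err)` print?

[0]=0xf5 [1]=0xf5 (big-endian) → word 0xf5f5
state [14+:2] = (word>>14) & 0x3 = 3
err [5+:9] = (word>>5) & 0x1ff = 431  ←
lvl [2+:3] = (word>>2) & 0x7 = 5
rsvd [0+:2] = (word>>0) & 0x3 = 1
err signed 9b, MSB=1: 431 - 512 = -81

-81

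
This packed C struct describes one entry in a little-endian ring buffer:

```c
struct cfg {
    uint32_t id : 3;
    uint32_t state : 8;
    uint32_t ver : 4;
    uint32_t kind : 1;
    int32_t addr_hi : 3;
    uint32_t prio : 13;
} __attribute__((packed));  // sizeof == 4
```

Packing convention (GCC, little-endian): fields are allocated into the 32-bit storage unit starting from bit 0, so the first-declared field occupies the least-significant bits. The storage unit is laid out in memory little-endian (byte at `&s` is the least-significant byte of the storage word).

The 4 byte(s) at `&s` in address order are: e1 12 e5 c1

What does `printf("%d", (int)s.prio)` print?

[0]=0xe1 [1]=0x12 [2]=0xe5 [3]=0xc1 (little-endian) → word 0xc1e512e1
id [0+:3] = (word>>0) & 0x7 = 1
state [3+:8] = (word>>3) & 0xff = 92
ver [11+:4] = (word>>11) & 0xf = 2
kind [15+:1] = (word>>15) & 0x1 = 0
addr_hi [16+:3] = (word>>16) & 0x7 = 5
prio [19+:13] = (word>>19) & 0x1fff = 6204  ←

6204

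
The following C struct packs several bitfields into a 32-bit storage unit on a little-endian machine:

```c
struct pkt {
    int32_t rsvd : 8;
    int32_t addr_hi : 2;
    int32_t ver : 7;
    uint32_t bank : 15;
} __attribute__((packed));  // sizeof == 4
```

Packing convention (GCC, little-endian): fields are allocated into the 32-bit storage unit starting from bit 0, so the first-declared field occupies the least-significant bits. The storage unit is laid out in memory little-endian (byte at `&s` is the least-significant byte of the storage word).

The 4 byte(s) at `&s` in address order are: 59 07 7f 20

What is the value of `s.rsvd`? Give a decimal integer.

89

[0]=0x59 [1]=0x07 [2]=0x7f [3]=0x20 (little-endian) → word 0x207f0759
rsvd:8 @ bit 0 → (0x207f0759>>0)&0xff = 0x59  ←
addr_hi:2 @ bit 8 → (0x207f0759>>8)&0x3 = 0x3
ver:7 @ bit 10 → (0x207f0759>>10)&0x7f = 0x41
bank:15 @ bit 17 → (0x207f0759>>17)&0x7fff = 0x103f
rsvd signed 8b, MSB=0: value = 89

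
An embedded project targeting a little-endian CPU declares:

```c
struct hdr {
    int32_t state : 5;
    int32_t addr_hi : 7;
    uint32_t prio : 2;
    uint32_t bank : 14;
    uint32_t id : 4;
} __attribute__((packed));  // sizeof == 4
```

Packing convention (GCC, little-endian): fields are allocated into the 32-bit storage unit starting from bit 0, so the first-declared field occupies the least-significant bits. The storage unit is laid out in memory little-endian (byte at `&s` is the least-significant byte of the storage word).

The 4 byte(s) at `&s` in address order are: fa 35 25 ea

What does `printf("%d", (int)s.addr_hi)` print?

47

[0]=0xfa [1]=0x35 [2]=0x25 [3]=0xea (little-endian) → word 0xea2535fa
state [0+:5] = (word>>0) & 0x1f = 26
addr_hi [5+:7] = (word>>5) & 0x7f = 47  ←
prio [12+:2] = (word>>12) & 0x3 = 3
bank [14+:14] = (word>>14) & 0x3fff = 10388
id [28+:4] = (word>>28) & 0xf = 14
addr_hi signed 7b, MSB=0: value = 47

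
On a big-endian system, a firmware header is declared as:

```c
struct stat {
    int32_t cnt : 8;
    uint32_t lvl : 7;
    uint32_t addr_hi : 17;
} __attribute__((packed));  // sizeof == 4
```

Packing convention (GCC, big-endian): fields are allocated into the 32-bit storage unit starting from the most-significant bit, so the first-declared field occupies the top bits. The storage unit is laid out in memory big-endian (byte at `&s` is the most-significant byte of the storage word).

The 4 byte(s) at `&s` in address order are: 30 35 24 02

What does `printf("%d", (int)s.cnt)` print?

48

[0]=0x30 [1]=0x35 [2]=0x24 [3]=0x02 (big-endian) → word 0x30352402
cnt [24+:8] = (word>>24) & 0xff = 48  ←
lvl [17+:7] = (word>>17) & 0x7f = 26
addr_hi [0+:17] = (word>>0) & 0x1ffff = 74754
cnt signed 8b, MSB=0: value = 48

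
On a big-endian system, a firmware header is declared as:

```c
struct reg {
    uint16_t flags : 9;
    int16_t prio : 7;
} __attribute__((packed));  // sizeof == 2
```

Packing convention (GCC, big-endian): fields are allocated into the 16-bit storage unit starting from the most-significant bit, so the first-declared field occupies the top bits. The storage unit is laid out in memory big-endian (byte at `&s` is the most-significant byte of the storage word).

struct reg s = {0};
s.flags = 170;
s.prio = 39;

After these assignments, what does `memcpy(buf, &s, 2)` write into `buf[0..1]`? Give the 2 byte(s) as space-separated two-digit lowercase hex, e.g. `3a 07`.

flags:9 = 170 → 0xaa << 7 → word 0x5500
prio:7 = 39 → 0x27 << 0 → word 0x5527
word = 0x5527 → big-endian bytes:
  [0]=0x55  [1]=0x27

55 27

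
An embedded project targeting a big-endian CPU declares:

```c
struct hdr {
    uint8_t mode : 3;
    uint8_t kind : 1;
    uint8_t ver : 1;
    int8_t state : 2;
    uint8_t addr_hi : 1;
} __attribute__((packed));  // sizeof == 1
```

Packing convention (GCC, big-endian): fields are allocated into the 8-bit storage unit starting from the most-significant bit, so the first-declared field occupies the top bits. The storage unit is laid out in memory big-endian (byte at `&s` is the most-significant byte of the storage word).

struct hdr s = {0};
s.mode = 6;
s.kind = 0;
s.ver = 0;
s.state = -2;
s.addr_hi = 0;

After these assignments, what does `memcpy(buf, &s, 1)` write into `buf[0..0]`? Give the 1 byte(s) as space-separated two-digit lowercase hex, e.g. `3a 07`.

c4

mode:3 = 6 → 0x6 << 5 → word 0xc0
kind:1 = 0 → 0x0 << 4 → word 0xc0
ver:1 = 0 → 0x0 << 3 → word 0xc0
state:2 = -2 → 0x2 << 1 → word 0xc4
addr_hi:1 = 0 → 0x0 << 0 → word 0xc4
word = 0xc4 → big-endian bytes:
  [0]=0xc4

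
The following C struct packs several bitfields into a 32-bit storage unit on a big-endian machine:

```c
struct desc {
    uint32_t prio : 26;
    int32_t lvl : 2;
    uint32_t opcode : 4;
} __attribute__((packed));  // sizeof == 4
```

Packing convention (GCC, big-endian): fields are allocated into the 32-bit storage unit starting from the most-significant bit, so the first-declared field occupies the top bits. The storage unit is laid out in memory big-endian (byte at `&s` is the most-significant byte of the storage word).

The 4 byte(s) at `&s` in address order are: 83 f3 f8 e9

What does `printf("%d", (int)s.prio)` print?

[0]=0x83 [1]=0xf3 [2]=0xf8 [3]=0xe9 (big-endian) → word 0x83f3f8e9
prio:26 @ bit 6 → (0x83f3f8e9>>6)&0x3ffffff = 0x20fcfe3  ←
lvl:2 @ bit 4 → (0x83f3f8e9>>4)&0x3 = 0x2
opcode:4 @ bit 0 → (0x83f3f8e9>>0)&0xf = 0x9

34590691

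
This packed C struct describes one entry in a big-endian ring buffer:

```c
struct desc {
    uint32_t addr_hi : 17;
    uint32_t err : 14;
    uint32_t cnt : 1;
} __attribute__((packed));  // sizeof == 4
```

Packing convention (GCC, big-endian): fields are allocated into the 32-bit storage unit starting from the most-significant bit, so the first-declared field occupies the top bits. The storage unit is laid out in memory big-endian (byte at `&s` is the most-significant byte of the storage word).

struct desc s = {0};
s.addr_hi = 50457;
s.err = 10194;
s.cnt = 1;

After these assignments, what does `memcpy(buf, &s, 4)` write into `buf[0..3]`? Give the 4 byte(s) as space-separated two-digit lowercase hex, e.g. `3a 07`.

62 8c cf a5

addr_hi (17b) val=50457 bits=0xc519 at bit 15: 0x628c8000
err (14b) val=10194 bits=0x27d2 at bit 1: 0x628ccfa4
cnt (1b) val=1 bits=0x1 at bit 0: 0x628ccfa5
word = 0x628ccfa5 → big-endian bytes:
  [0]=0x62  [1]=0x8c  [2]=0xcf  [3]=0xa5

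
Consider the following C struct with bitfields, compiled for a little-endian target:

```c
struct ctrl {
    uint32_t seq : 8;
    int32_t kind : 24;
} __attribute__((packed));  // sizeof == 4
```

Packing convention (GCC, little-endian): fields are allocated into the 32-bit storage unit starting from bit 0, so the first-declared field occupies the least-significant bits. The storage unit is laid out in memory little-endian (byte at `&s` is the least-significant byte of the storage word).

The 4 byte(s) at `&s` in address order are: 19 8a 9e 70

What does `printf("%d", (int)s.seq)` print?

25

[0]=0x19 [1]=0x8a [2]=0x9e [3]=0x70 (little-endian) → word 0x709e8a19
seq [0+:8] = (word>>0) & 0xff = 25  ←
kind [8+:24] = (word>>8) & 0xffffff = 7380618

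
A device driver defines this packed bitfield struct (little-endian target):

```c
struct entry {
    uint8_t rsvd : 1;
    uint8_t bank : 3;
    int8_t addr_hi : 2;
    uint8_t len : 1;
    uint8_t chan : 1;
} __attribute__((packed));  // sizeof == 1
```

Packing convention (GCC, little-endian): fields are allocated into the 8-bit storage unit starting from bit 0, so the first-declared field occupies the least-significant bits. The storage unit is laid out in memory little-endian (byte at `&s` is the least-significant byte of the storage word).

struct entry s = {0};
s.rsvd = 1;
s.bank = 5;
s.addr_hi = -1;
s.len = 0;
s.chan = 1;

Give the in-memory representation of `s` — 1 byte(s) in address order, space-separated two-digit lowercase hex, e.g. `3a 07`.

bb

[0+:1] rsvd=1 & 0x1 = 0x1; word=0x01
[1+:3] bank=5 & 0x7 = 0x5; word=0x0b
[4+:2] addr_hi=-1 & 0x3 = 0x3; word=0x3b
[6+:1] len=0 & 0x1 = 0x0; word=0x3b
[7+:1] chan=1 & 0x1 = 0x1; word=0xbb
word = 0xbb → little-endian bytes:
  [0]=0xbb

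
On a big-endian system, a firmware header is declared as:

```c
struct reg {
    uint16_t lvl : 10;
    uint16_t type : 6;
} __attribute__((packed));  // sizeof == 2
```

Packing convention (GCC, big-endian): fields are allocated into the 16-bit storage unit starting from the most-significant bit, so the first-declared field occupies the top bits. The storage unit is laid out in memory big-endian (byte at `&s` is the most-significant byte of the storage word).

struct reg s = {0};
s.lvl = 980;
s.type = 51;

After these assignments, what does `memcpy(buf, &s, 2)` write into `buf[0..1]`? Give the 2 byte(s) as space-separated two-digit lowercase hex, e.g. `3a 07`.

f5 33

lvl:10 = 980 → 0x3d4 << 6 → word 0xf500
type:6 = 51 → 0x33 << 0 → word 0xf533
word = 0xf533 → big-endian bytes:
  [0]=0xf5  [1]=0x33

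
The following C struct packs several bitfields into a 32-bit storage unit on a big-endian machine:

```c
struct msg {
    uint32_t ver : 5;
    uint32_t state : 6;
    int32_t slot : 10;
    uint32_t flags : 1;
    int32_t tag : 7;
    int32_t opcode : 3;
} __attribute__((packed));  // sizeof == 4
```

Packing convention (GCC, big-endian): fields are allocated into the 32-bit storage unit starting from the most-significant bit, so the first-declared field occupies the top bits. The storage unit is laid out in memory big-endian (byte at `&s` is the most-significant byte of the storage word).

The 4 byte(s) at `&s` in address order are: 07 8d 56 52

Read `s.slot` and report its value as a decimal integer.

[0]=0x07 [1]=0x8d [2]=0x56 [3]=0x52 (big-endian) → word 0x078d5652
ver:5 @ bit 27 → (0x078d5652>>27)&0x1f = 0x0
state:6 @ bit 21 → (0x078d5652>>21)&0x3f = 0x3c
slot:10 @ bit 11 → (0x078d5652>>11)&0x3ff = 0x1aa  ←
flags:1 @ bit 10 → (0x078d5652>>10)&0x1 = 0x1
tag:7 @ bit 3 → (0x078d5652>>3)&0x7f = 0x4a
opcode:3 @ bit 0 → (0x078d5652>>0)&0x7 = 0x2
slot signed 10b, MSB=0: value = 426

426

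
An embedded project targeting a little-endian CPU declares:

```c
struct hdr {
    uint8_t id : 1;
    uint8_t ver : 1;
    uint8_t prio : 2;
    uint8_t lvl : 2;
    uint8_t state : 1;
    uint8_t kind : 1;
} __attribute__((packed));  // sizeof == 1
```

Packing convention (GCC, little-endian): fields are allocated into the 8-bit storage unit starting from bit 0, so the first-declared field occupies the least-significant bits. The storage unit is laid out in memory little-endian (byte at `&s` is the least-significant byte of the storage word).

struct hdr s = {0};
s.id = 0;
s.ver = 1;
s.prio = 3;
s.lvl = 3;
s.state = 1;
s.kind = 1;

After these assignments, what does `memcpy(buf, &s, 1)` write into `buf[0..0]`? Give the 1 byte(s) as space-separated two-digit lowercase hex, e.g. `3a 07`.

fe

id (1b) val=0 bits=0x0 at bit 0: 0x00
ver (1b) val=1 bits=0x1 at bit 1: 0x02
prio (2b) val=3 bits=0x3 at bit 2: 0x0e
lvl (2b) val=3 bits=0x3 at bit 4: 0x3e
state (1b) val=1 bits=0x1 at bit 6: 0x7e
kind (1b) val=1 bits=0x1 at bit 7: 0xfe
word = 0xfe → little-endian bytes:
  [0]=0xfe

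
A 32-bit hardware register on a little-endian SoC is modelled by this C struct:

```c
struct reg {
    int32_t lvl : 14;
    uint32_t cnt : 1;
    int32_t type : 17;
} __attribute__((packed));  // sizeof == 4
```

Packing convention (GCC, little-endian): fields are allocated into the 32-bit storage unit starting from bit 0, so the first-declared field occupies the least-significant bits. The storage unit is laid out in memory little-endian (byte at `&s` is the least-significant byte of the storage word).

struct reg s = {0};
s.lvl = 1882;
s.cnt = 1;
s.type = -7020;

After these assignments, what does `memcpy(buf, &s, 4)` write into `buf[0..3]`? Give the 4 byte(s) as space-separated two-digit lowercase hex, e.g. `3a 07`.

5a 47 4a f2

lvl (14b) val=1882 bits=0x75a at bit 0: 0x0000075a
cnt (1b) val=1 bits=0x1 at bit 14: 0x0000475a
type (17b) val=-7020 bits=0x1e494 at bit 15: 0xf24a475a
word = 0xf24a475a → little-endian bytes:
  [0]=0x5a  [1]=0x47  [2]=0x4a  [3]=0xf2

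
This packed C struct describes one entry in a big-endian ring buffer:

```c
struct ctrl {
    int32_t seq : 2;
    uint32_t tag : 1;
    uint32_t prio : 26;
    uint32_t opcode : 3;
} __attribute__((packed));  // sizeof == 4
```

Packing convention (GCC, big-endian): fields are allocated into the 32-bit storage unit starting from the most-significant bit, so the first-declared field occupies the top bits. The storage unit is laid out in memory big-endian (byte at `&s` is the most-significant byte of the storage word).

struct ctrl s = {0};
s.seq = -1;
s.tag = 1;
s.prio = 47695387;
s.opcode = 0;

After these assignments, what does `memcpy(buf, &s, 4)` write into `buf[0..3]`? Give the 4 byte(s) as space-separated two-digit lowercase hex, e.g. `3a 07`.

seq:2 = -1 → 0x3 << 30 → word 0xc0000000
tag:1 = 1 → 0x1 << 29 → word 0xe0000000
prio:26 = 47695387 → 0x2d7c61b << 3 → word 0xf6be30d8
opcode:3 = 0 → 0x0 << 0 → word 0xf6be30d8
word = 0xf6be30d8 → big-endian bytes:
  [0]=0xf6  [1]=0xbe  [2]=0x30  [3]=0xd8

f6 be 30 d8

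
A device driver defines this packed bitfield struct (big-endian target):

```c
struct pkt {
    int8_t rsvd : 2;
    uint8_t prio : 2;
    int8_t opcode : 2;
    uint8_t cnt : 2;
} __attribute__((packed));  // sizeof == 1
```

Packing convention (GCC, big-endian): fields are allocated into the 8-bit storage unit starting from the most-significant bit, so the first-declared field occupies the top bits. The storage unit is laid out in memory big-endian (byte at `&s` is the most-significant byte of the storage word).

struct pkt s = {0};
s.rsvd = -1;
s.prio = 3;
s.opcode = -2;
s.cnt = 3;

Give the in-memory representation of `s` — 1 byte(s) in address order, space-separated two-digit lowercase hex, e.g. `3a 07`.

rsvd:2 = -1 → 0x3 << 6 → word 0xc0
prio:2 = 3 → 0x3 << 4 → word 0xf0
opcode:2 = -2 → 0x2 << 2 → word 0xf8
cnt:2 = 3 → 0x3 << 0 → word 0xfb
word = 0xfb → big-endian bytes:
  [0]=0xfb

fb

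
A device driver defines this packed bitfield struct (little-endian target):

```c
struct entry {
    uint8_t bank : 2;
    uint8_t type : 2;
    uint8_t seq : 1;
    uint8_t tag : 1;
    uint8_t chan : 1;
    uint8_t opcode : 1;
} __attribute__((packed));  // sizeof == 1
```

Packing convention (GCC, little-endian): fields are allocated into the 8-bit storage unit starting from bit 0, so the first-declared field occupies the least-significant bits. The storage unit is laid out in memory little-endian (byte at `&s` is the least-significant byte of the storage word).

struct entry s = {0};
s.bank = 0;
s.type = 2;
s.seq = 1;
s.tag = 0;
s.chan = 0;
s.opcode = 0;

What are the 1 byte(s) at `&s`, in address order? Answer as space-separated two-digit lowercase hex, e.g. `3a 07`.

bank (2b) val=0 bits=0x0 at bit 0: 0x00
type (2b) val=2 bits=0x2 at bit 2: 0x08
seq (1b) val=1 bits=0x1 at bit 4: 0x18
tag (1b) val=0 bits=0x0 at bit 5: 0x18
chan (1b) val=0 bits=0x0 at bit 6: 0x18
opcode (1b) val=0 bits=0x0 at bit 7: 0x18
word = 0x18 → little-endian bytes:
  [0]=0x18

18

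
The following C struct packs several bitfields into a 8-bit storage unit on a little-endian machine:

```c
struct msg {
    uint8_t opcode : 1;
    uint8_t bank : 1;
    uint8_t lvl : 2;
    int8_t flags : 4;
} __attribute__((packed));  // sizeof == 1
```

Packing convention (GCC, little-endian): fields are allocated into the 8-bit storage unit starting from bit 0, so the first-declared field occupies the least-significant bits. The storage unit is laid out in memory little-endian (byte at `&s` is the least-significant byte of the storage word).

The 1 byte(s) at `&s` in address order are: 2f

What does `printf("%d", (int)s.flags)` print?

[0]=0x2f (little-endian) → word 0x2f
opcode:1 @ bit 0 → (0x2f>>0)&0x1 = 0x1
bank:1 @ bit 1 → (0x2f>>1)&0x1 = 0x1
lvl:2 @ bit 2 → (0x2f>>2)&0x3 = 0x3
flags:4 @ bit 4 → (0x2f>>4)&0xf = 0x2  ←
flags signed 4b, MSB=0: value = 2

2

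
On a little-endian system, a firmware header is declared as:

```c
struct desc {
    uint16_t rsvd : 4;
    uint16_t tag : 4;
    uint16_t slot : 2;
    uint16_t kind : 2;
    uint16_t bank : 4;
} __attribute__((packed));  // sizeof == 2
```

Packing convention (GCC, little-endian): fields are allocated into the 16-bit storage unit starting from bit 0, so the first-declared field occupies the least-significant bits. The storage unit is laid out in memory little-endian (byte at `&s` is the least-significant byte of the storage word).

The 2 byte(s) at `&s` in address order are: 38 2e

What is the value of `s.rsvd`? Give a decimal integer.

8

[0]=0x38 [1]=0x2e (little-endian) → word 0x2e38
rsvd [0+:4] = (word>>0) & 0xf = 8  ←
tag [4+:4] = (word>>4) & 0xf = 3
slot [8+:2] = (word>>8) & 0x3 = 2
kind [10+:2] = (word>>10) & 0x3 = 3
bank [12+:4] = (word>>12) & 0xf = 2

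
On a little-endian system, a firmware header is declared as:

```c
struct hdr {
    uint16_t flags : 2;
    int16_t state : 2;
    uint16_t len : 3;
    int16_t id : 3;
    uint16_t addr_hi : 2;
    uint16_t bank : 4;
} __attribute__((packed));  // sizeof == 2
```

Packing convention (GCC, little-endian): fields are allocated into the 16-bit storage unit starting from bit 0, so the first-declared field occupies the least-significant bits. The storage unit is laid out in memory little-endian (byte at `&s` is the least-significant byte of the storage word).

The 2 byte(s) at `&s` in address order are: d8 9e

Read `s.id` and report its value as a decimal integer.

-3

[0]=0xd8 [1]=0x9e (little-endian) → word 0x9ed8
flags [0+:2] = (word>>0) & 0x3 = 0
state [2+:2] = (word>>2) & 0x3 = 2
len [4+:3] = (word>>4) & 0x7 = 5
id [7+:3] = (word>>7) & 0x7 = 5  ←
addr_hi [10+:2] = (word>>10) & 0x3 = 3
bank [12+:4] = (word>>12) & 0xf = 9
id signed 3b, MSB=1: 5 - 8 = -3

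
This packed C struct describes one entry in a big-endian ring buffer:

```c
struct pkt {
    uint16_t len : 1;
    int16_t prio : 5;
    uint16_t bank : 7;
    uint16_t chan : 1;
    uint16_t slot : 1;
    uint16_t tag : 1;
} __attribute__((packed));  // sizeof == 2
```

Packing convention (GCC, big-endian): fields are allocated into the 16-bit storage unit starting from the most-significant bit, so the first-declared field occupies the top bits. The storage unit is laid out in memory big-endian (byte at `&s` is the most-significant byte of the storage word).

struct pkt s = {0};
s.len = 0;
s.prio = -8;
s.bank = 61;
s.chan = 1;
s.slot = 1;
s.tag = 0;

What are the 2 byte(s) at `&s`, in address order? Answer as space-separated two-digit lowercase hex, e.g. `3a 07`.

61 ee

len:1 = 0 → 0x0 << 15 → word 0x0000
prio:5 = -8 → 0x18 << 10 → word 0x6000
bank:7 = 61 → 0x3d << 3 → word 0x61e8
chan:1 = 1 → 0x1 << 2 → word 0x61ec
slot:1 = 1 → 0x1 << 1 → word 0x61ee
tag:1 = 0 → 0x0 << 0 → word 0x61ee
word = 0x61ee → big-endian bytes:
  [0]=0x61  [1]=0xee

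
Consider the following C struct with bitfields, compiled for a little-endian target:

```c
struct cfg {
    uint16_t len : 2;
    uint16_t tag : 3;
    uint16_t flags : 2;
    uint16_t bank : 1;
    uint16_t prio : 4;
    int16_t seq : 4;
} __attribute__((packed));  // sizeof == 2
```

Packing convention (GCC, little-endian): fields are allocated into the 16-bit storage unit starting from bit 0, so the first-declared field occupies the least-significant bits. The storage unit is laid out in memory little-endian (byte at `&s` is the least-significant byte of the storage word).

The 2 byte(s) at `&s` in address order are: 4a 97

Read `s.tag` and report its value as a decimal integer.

[0]=0x4a [1]=0x97 (little-endian) → word 0x974a
len [0+:2] = (word>>0) & 0x3 = 2
tag [2+:3] = (word>>2) & 0x7 = 2  ←
flags [5+:2] = (word>>5) & 0x3 = 2
bank [7+:1] = (word>>7) & 0x1 = 0
prio [8+:4] = (word>>8) & 0xf = 7
seq [12+:4] = (word>>12) & 0xf = 9

2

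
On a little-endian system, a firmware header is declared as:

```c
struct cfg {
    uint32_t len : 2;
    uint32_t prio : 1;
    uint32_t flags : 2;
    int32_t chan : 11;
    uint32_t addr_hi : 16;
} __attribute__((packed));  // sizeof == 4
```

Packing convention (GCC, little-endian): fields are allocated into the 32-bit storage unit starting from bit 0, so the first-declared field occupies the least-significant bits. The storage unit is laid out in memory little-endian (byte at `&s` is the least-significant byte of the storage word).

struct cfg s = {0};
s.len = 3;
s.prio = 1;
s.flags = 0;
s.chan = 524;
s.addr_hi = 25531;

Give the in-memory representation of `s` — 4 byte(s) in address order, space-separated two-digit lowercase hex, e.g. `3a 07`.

len (2b) val=3 bits=0x3 at bit 0: 0x00000003
prio (1b) val=1 bits=0x1 at bit 2: 0x00000007
flags (2b) val=0 bits=0x0 at bit 3: 0x00000007
chan (11b) val=524 bits=0x20c at bit 5: 0x00004187
addr_hi (16b) val=25531 bits=0x63bb at bit 16: 0x63bb4187
word = 0x63bb4187 → little-endian bytes:
  [0]=0x87  [1]=0x41  [2]=0xbb  [3]=0x63

87 41 bb 63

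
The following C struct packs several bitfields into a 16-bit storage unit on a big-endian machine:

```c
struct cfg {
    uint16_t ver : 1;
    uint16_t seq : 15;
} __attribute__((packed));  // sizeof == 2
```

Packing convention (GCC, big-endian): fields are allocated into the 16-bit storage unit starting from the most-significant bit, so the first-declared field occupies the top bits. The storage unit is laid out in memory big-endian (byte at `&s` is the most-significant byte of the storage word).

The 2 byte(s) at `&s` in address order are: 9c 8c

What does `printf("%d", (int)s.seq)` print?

7308

[0]=0x9c [1]=0x8c (big-endian) → word 0x9c8c
ver:1 @ bit 15 → (0x9c8c>>15)&0x1 = 0x1
seq:15 @ bit 0 → (0x9c8c>>0)&0x7fff = 0x1c8c  ←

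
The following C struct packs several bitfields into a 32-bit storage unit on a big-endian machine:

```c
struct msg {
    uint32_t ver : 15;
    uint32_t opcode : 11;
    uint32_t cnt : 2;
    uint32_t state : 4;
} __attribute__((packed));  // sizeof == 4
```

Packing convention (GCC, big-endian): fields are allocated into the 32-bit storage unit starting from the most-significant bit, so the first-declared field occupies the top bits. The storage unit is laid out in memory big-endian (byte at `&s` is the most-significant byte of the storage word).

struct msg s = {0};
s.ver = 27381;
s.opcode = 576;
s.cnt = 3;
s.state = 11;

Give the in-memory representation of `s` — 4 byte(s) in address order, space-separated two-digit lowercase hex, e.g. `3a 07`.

d5 ea 90 3b

ver (15b) val=27381 bits=0x6af5 at bit 17: 0xd5ea0000
opcode (11b) val=576 bits=0x240 at bit 6: 0xd5ea9000
cnt (2b) val=3 bits=0x3 at bit 4: 0xd5ea9030
state (4b) val=11 bits=0xb at bit 0: 0xd5ea903b
word = 0xd5ea903b → big-endian bytes:
  [0]=0xd5  [1]=0xea  [2]=0x90  [3]=0x3b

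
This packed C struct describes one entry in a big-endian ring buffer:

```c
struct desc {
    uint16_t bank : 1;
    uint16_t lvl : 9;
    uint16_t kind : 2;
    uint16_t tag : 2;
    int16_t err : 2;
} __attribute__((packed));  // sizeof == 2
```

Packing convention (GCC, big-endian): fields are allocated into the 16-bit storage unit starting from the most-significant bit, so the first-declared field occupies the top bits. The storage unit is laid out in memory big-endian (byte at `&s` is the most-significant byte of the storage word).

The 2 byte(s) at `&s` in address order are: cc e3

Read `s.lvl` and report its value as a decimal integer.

[0]=0xcc [1]=0xe3 (big-endian) → word 0xcce3
bank [15+:1] = (word>>15) & 0x1 = 1
lvl [6+:9] = (word>>6) & 0x1ff = 307  ←
kind [4+:2] = (word>>4) & 0x3 = 2
tag [2+:2] = (word>>2) & 0x3 = 0
err [0+:2] = (word>>0) & 0x3 = 3

307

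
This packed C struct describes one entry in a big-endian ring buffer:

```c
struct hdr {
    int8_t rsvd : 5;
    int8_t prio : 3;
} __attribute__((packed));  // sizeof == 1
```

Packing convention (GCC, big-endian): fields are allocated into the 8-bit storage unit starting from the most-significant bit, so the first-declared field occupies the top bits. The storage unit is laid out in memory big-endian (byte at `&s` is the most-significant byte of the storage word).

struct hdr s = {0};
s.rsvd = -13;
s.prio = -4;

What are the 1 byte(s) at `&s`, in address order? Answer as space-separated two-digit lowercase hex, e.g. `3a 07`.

9c

[3+:5] rsvd=-13 & 0x1f = 0x13; word=0x98
[0+:3] prio=-4 & 0x7 = 0x4; word=0x9c
word = 0x9c → big-endian bytes:
  [0]=0x9c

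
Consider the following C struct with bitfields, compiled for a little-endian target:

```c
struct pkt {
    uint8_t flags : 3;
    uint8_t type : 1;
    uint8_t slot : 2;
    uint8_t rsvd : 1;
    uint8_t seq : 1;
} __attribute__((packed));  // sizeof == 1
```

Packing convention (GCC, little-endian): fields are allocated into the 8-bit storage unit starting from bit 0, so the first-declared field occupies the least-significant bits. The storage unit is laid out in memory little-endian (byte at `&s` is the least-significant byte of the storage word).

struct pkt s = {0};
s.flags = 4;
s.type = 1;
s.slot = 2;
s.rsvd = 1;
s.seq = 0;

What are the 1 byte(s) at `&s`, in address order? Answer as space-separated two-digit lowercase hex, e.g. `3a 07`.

6c

[0+:3] flags=4 & 0x7 = 0x4; word=0x04
[3+:1] type=1 & 0x1 = 0x1; word=0x0c
[4+:2] slot=2 & 0x3 = 0x2; word=0x2c
[6+:1] rsvd=1 & 0x1 = 0x1; word=0x6c
[7+:1] seq=0 & 0x1 = 0x0; word=0x6c
word = 0x6c → little-endian bytes:
  [0]=0x6c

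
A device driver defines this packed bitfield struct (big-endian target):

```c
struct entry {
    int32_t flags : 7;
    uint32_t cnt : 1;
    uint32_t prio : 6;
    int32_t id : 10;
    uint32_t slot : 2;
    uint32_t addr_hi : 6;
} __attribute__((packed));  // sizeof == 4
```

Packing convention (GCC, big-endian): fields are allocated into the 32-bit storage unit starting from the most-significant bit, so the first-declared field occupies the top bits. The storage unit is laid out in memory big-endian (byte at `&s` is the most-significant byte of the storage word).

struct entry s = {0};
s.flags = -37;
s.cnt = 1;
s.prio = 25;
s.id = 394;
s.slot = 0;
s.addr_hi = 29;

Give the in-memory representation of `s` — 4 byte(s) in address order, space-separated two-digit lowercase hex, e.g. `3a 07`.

b7 65 8a 1d

flags (7b) val=-37 bits=0x5b at bit 25: 0xb6000000
cnt (1b) val=1 bits=0x1 at bit 24: 0xb7000000
prio (6b) val=25 bits=0x19 at bit 18: 0xb7640000
id (10b) val=394 bits=0x18a at bit 8: 0xb7658a00
slot (2b) val=0 bits=0x0 at bit 6: 0xb7658a00
addr_hi (6b) val=29 bits=0x1d at bit 0: 0xb7658a1d
word = 0xb7658a1d → big-endian bytes:
  [0]=0xb7  [1]=0x65  [2]=0x8a  [3]=0x1d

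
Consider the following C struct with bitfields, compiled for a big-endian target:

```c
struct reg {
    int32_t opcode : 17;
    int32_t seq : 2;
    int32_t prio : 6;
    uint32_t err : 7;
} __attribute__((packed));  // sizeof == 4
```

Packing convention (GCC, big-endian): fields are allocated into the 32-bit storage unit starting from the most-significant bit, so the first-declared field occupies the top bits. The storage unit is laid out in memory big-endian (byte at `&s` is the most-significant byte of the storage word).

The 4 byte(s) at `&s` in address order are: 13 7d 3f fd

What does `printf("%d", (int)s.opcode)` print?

9978

[0]=0x13 [1]=0x7d [2]=0x3f [3]=0xfd (big-endian) → word 0x137d3ffd
opcode:17 @ bit 15 → (0x137d3ffd>>15)&0x1ffff = 0x26fa  ←
seq:2 @ bit 13 → (0x137d3ffd>>13)&0x3 = 0x1
prio:6 @ bit 7 → (0x137d3ffd>>7)&0x3f = 0x3f
err:7 @ bit 0 → (0x137d3ffd>>0)&0x7f = 0x7d
opcode signed 17b, MSB=0: value = 9978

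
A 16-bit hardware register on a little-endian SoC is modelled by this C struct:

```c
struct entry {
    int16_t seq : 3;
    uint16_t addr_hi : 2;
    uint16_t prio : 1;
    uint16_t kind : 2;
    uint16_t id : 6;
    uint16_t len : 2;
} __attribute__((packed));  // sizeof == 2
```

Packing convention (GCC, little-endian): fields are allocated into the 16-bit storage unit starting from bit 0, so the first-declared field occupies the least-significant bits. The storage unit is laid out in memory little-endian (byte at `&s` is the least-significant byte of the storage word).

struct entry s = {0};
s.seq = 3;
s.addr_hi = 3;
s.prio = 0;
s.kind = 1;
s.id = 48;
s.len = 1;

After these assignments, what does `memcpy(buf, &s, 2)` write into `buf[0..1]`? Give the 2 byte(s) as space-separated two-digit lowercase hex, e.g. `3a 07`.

[0+:3] seq=3 & 0x7 = 0x3; word=0x0003
[3+:2] addr_hi=3 & 0x3 = 0x3; word=0x001b
[5+:1] prio=0 & 0x1 = 0x0; word=0x001b
[6+:2] kind=1 & 0x3 = 0x1; word=0x005b
[8+:6] id=48 & 0x3f = 0x30; word=0x305b
[14+:2] len=1 & 0x3 = 0x1; word=0x705b
word = 0x705b → little-endian bytes:
  [0]=0x5b  [1]=0x70

5b 70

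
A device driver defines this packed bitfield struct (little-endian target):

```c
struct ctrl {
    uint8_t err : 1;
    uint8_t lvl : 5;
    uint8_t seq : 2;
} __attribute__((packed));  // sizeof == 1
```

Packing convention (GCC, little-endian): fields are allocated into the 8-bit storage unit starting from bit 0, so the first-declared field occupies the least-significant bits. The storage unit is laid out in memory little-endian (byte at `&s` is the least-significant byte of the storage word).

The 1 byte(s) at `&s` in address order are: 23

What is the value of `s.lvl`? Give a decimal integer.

[0]=0x23 (little-endian) → word 0x23
err:1 @ bit 0 → (0x23>>0)&0x1 = 0x1
lvl:5 @ bit 1 → (0x23>>1)&0x1f = 0x11  ←
seq:2 @ bit 6 → (0x23>>6)&0x3 = 0x0

17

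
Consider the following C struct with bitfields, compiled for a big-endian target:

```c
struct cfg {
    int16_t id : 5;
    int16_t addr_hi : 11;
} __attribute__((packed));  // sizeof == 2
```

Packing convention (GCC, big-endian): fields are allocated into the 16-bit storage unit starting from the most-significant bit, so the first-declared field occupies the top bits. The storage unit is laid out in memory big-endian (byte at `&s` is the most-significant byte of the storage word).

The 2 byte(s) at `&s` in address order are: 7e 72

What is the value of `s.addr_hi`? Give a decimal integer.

-398

[0]=0x7e [1]=0x72 (big-endian) → word 0x7e72
id:5 @ bit 11 → (0x7e72>>11)&0x1f = 0xf
addr_hi:11 @ bit 0 → (0x7e72>>0)&0x7ff = 0x672  ←
addr_hi signed 11b, MSB=1: 1650 - 2048 = -398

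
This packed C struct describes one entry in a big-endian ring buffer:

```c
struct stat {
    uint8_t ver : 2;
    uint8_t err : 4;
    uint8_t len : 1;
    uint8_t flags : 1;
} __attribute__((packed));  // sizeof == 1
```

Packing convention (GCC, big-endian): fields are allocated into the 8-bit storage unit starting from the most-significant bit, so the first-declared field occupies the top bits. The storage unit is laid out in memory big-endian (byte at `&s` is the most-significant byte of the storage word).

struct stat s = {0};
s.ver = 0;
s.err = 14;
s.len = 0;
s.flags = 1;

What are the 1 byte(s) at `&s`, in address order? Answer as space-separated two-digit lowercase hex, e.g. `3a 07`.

[6+:2] ver=0 & 0x3 = 0x0; word=0x00
[2+:4] err=14 & 0xf = 0xe; word=0x38
[1+:1] len=0 & 0x1 = 0x0; word=0x38
[0+:1] flags=1 & 0x1 = 0x1; word=0x39
word = 0x39 → big-endian bytes:
  [0]=0x39

39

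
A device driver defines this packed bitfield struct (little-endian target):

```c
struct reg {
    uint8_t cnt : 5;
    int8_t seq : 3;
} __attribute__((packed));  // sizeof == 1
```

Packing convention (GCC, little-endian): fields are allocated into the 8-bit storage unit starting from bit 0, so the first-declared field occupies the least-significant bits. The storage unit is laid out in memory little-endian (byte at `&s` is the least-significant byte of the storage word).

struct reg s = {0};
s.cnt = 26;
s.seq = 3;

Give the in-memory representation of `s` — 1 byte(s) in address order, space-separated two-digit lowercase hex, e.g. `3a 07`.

cnt (5b) val=26 bits=0x1a at bit 0: 0x1a
seq (3b) val=3 bits=0x3 at bit 5: 0x7a
word = 0x7a → little-endian bytes:
  [0]=0x7a

7a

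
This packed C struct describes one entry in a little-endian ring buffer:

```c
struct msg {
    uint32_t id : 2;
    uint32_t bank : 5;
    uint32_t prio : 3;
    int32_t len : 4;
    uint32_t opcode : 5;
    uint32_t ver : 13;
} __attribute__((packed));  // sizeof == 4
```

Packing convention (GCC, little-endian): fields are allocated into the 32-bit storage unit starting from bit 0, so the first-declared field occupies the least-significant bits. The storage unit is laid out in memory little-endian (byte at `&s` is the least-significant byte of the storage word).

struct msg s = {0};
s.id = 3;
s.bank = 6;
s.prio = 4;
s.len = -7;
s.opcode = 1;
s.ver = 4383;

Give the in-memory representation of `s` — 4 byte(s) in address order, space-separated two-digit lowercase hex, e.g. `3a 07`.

id (2b) val=3 bits=0x3 at bit 0: 0x00000003
bank (5b) val=6 bits=0x6 at bit 2: 0x0000001b
prio (3b) val=4 bits=0x4 at bit 7: 0x0000021b
len (4b) val=-7 bits=0x9 at bit 10: 0x0000261b
opcode (5b) val=1 bits=0x1 at bit 14: 0x0000661b
ver (13b) val=4383 bits=0x111f at bit 19: 0x88f8661b
word = 0x88f8661b → little-endian bytes:
  [0]=0x1b  [1]=0x66  [2]=0xf8  [3]=0x88

1b 66 f8 88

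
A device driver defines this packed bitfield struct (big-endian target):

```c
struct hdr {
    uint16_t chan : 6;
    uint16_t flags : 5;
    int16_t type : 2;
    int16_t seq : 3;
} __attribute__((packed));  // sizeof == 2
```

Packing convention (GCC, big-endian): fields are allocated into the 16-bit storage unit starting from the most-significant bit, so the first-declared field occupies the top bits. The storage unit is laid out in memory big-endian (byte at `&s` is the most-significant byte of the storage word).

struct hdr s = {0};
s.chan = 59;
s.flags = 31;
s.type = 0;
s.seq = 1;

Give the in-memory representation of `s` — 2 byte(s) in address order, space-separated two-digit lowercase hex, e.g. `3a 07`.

ef e1

chan:6 = 59 → 0x3b << 10 → word 0xec00
flags:5 = 31 → 0x1f << 5 → word 0xefe0
type:2 = 0 → 0x0 << 3 → word 0xefe0
seq:3 = 1 → 0x1 << 0 → word 0xefe1
word = 0xefe1 → big-endian bytes:
  [0]=0xef  [1]=0xe1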